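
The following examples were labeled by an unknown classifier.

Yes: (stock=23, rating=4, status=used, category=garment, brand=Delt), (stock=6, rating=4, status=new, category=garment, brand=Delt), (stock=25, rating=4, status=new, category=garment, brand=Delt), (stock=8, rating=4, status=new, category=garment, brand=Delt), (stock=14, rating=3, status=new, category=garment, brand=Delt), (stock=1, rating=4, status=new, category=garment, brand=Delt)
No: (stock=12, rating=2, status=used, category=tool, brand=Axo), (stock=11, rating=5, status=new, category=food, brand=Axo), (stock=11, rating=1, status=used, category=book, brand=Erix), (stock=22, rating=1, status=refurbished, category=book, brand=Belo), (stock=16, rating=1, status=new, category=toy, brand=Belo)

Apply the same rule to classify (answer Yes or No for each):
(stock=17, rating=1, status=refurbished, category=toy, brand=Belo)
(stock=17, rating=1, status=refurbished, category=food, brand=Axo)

The distinguishing property — brand is Delt — holds for all the 'Yes' cases and none of the 'No' cases.
(stock=17, rating=1, status=refurbished, category=toy, brand=Belo): No (brand is Belo). (stock=17, rating=1, status=refurbished, category=food, brand=Axo): No (brand is Axo).

No, No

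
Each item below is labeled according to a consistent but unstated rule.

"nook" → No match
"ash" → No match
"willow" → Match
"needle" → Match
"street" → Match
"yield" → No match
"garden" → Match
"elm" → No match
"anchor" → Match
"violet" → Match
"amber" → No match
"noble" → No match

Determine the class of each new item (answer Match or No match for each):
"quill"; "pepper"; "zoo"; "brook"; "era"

No match, Match, No match, No match, No match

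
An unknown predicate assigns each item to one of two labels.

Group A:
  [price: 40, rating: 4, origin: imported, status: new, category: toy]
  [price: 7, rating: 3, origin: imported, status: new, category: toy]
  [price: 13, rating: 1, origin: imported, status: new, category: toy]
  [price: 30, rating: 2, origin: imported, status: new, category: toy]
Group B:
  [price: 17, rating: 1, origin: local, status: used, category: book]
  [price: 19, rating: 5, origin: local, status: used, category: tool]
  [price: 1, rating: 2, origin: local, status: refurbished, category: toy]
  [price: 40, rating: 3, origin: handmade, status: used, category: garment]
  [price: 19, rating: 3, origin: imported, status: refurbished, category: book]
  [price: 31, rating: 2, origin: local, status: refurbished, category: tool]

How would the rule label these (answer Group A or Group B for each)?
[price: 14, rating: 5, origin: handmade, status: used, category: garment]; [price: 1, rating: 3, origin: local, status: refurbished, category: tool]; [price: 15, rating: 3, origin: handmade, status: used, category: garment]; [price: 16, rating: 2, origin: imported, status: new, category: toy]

Group B, Group B, Group B, Group A

All 'Group A' examples share one property — status is new — and every 'Group B' example lacks it.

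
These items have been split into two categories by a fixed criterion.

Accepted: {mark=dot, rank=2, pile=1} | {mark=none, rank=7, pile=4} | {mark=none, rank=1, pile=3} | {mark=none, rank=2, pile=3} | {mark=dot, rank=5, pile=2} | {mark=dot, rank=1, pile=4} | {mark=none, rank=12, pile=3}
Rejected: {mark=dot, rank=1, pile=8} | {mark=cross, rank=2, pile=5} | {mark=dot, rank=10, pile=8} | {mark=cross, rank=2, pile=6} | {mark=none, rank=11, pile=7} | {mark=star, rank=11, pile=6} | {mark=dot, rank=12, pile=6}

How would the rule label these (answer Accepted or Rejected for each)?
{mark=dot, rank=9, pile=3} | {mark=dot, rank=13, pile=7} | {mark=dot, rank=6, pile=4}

Accepted, Rejected, Accepted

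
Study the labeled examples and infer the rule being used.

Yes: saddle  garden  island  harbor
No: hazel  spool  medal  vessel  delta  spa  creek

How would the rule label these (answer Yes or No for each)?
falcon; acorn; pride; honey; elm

Rule: even length AND contains 'a'. This holds for each 'Yes' example and fails for each 'No' one.
Yes: falcon, since length 6, has 'a'. No: acorn, since length 5, has 'a'. No: pride, since length 5, no 'a'. No: honey, since length 5, no 'a'. No: elm, since length 3, no 'a'.

Yes, No, No, No, No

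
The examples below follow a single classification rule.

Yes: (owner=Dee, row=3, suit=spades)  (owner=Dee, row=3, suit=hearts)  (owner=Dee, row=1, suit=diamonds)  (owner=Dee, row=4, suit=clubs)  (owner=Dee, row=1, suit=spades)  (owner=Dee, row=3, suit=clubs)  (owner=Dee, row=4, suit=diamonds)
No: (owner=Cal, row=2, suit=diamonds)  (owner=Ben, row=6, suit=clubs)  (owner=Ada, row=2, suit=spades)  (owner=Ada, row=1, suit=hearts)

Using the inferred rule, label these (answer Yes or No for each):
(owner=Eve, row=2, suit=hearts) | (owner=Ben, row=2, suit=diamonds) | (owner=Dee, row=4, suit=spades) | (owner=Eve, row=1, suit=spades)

The simplest hypothesis consistent with all the labels is: owner is Dee.

No, No, Yes, No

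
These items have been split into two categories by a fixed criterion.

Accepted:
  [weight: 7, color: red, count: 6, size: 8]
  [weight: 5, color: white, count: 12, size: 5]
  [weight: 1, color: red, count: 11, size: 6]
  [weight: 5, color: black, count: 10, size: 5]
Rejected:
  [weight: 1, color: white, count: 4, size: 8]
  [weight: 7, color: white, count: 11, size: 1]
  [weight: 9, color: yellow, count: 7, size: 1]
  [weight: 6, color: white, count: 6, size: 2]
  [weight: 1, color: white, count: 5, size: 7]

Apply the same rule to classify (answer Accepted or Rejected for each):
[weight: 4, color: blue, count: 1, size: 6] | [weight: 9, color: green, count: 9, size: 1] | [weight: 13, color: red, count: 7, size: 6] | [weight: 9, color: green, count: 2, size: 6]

'Accepted' ⟺ size ≥ 5 AND count ≥ 6.
Rejected: [weight: 4, color: blue, count: 1, size: 6], since size = 6, count = 1. Rejected: [weight: 9, color: green, count: 9, size: 1], since size = 1, count = 9. Accepted: [weight: 13, color: red, count: 7, size: 6], since size = 6, count = 7. Rejected: [weight: 9, color: green, count: 2, size: 6], since size = 6, count = 2.

Rejected, Rejected, Accepted, Rejected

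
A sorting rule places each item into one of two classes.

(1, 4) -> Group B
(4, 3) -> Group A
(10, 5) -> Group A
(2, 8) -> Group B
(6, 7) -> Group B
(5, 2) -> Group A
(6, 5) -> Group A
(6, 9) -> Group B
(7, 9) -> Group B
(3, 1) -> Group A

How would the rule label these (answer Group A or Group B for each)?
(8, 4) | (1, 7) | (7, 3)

Group A, Group B, Group A

The classifier is using: first > second.
(8, 4) — 8 > 4, hence Group A.
(1, 7) — 1 < 7, hence Group B.
(7, 3) — 7 > 3, hence Group A.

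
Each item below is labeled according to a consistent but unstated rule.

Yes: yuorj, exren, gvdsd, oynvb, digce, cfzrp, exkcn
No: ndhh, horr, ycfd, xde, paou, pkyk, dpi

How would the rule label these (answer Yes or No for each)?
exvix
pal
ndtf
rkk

One predicate separates the groups cleanly: length 5.
exvix — length 5, hence Yes.
pal — length 3, hence No.
ndtf — length 4, hence No.
rkk — length 3, hence No.

Yes, No, No, No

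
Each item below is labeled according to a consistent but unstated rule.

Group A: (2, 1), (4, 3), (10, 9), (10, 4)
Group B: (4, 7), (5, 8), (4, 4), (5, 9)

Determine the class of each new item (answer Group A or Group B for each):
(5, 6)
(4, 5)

Group B, Group B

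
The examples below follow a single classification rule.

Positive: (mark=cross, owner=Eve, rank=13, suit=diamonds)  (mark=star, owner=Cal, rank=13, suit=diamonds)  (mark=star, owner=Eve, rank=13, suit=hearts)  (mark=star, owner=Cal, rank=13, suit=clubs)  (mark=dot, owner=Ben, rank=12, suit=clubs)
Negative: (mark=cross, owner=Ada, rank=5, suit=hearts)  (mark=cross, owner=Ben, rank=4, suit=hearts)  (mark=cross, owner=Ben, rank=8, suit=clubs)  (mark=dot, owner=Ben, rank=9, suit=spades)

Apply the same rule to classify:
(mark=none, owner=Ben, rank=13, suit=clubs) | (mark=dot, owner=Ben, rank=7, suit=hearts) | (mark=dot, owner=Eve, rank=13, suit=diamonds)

The distinguishing property — rank ≥ 12 — holds for all the 'Positive' cases and none of the 'Negative' cases.
(mark=none, owner=Ben, rank=13, suit=clubs): rank = 13, has this property → Positive. (mark=dot, owner=Ben, rank=7, suit=hearts): rank = 7, fails the rule → Negative. (mark=dot, owner=Eve, rank=13, suit=diamonds): rank = 13, has this property → Positive.

Positive, Negative, Positive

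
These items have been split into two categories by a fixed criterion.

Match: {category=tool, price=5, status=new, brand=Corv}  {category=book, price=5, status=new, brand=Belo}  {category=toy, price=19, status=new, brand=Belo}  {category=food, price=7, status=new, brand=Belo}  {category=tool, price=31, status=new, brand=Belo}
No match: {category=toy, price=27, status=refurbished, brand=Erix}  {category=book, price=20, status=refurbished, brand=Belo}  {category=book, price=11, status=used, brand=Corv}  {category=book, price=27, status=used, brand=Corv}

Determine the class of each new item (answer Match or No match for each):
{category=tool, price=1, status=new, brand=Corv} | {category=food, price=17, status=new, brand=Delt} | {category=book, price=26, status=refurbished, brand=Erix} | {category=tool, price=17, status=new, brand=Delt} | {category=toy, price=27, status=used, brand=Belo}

The rule appears to be: status is new.

Match, Match, No match, Match, No match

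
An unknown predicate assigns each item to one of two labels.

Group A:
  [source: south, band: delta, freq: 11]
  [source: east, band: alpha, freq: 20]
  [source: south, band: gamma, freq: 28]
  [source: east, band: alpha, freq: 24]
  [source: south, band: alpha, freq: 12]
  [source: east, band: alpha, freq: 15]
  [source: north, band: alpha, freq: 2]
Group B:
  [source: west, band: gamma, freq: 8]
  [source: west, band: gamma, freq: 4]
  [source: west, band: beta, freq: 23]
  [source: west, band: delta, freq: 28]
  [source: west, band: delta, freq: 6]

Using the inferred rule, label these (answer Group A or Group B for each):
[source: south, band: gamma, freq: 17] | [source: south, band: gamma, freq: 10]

Group A, Group A

The simplest hypothesis consistent with all the labels is: source is not west.
[source: south, band: gamma, freq: 17] → source is south → Group A. [source: south, band: gamma, freq: 10] → source is south → Group A.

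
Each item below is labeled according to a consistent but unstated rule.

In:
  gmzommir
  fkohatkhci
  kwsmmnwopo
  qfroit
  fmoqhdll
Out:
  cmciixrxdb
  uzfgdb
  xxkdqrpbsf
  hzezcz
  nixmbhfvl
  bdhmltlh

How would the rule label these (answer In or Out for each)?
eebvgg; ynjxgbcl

Out, Out

One predicate separates the groups cleanly: contains 'o'.
eebvgg: Out (no 'o').
ynjxgbcl: Out (no 'o').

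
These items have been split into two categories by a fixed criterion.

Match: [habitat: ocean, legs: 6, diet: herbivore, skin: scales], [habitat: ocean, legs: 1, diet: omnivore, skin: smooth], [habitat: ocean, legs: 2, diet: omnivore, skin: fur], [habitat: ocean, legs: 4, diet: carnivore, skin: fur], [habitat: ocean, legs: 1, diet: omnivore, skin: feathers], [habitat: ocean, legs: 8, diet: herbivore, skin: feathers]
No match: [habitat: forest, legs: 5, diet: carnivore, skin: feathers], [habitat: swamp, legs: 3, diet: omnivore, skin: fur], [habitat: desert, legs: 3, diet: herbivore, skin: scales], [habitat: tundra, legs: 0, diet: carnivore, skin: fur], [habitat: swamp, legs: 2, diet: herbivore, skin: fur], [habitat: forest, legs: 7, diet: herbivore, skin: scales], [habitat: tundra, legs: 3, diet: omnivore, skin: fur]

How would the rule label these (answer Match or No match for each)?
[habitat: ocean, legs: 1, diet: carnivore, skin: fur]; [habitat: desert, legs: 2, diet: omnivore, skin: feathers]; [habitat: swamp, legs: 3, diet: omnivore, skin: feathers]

Match, No match, No match

All 'Match' examples share one property — habitat is ocean — and every 'No match' example lacks it.
[habitat: ocean, legs: 1, diet: carnivore, skin: fur]: habitat is ocean, fits → Match.
[habitat: desert, legs: 2, diet: omnivore, skin: feathers]: habitat is desert, doesn't match → No match.
[habitat: swamp, legs: 3, diet: omnivore, skin: feathers]: habitat is swamp, doesn't match → No match.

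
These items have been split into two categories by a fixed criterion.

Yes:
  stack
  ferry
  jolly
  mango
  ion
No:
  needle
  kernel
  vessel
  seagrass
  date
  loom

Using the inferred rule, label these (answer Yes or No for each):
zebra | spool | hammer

Yes, Yes, No

One predicate separates the groups cleanly: odd length.
zebra: length 5 — has this property, so Yes. spool: length 5 — has this property, so Yes. hammer: length 6 — does not fit, so No.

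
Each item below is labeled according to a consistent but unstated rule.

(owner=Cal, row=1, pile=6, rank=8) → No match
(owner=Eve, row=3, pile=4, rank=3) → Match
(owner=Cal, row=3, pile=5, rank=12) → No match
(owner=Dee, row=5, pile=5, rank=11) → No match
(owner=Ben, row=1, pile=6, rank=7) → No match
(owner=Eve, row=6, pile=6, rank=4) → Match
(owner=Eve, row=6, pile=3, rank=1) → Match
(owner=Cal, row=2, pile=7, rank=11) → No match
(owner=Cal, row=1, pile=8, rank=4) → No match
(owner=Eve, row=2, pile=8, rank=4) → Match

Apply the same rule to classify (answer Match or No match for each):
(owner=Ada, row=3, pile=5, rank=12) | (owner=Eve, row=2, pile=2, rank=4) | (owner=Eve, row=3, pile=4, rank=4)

No match, Match, Match

All 'Match' examples share one property — owner is Eve — and every 'No match' example lacks it.
(owner=Ada, row=3, pile=5, rank=12): owner is Ada, fails the rule → No match.
(owner=Eve, row=2, pile=2, rank=4): owner is Eve, qualifies → Match.
(owner=Eve, row=3, pile=4, rank=4): owner is Eve, qualifies → Match.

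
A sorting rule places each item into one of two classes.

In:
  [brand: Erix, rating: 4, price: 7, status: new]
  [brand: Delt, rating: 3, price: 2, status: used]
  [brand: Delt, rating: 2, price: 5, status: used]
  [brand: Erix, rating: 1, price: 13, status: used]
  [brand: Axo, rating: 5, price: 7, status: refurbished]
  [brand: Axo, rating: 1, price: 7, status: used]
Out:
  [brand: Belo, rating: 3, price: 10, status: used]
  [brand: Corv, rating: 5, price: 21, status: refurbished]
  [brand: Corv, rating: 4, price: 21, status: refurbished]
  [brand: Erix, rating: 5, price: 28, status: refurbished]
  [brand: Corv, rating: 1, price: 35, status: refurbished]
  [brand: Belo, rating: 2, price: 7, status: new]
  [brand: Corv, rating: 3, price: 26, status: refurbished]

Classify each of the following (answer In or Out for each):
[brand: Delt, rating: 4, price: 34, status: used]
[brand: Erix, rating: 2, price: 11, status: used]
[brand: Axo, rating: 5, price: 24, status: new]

Every 'In' example satisfies: brand is not Belo AND price ≤ 13. None of the 'Out' examples do.
Out: [brand: Delt, rating: 4, price: 34, status: used], since brand is Delt, price = 34. In: [brand: Erix, rating: 2, price: 11, status: used], since brand is Erix, price = 11. Out: [brand: Axo, rating: 5, price: 24, status: new], since brand is Axo, price = 24.

Out, In, Out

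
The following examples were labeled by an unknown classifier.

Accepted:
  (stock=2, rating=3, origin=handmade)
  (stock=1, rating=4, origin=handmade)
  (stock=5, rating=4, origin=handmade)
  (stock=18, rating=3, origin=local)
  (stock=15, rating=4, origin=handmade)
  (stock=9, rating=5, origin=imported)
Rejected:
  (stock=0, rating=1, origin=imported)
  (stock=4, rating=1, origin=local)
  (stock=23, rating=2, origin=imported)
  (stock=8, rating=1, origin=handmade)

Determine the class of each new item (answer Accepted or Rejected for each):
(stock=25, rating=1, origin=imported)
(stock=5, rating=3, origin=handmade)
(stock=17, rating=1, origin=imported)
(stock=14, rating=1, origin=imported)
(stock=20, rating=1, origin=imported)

The rule appears to be: rating ≥ 3.
(stock=25, rating=1, origin=imported): rating = 1, does not fit → Rejected. (stock=5, rating=3, origin=handmade): rating = 3, meets the rule → Accepted. (stock=17, rating=1, origin=imported): rating = 1, does not fit → Rejected. (stock=14, rating=1, origin=imported): rating = 1, does not fit → Rejected. (stock=20, rating=1, origin=imported): rating = 1, does not fit → Rejected.

Rejected, Accepted, Rejected, Rejected, Rejected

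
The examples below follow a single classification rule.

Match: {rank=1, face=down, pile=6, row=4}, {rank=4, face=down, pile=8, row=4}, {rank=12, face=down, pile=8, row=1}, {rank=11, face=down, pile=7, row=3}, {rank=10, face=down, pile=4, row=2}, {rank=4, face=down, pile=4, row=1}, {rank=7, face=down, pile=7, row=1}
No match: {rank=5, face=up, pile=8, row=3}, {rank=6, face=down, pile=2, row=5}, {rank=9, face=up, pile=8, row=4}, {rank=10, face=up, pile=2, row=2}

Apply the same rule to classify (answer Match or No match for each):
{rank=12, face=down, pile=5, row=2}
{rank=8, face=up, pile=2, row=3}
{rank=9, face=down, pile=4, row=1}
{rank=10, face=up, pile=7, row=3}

Match, No match, Match, No match

A rule that fits every label: face is down AND row ≤ 4 — true of each 'Match' example, false of each 'No match' one.
{rank=12, face=down, pile=5, row=2} — face is down, row = 2, hence Match. {rank=8, face=up, pile=2, row=3} — face is up, row = 3, hence No match. {rank=9, face=down, pile=4, row=1} — face is down, row = 1, hence Match. {rank=10, face=up, pile=7, row=3} — face is up, row = 3, hence No match.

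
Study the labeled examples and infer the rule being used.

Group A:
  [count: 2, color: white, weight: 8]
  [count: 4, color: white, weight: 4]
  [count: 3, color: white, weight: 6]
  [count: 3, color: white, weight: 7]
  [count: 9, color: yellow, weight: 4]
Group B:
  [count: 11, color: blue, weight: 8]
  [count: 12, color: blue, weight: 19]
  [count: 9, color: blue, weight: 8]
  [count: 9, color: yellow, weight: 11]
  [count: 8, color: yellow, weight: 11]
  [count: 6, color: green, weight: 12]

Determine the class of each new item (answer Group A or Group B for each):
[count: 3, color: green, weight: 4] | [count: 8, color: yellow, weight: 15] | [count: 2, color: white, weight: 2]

Group A, Group B, Group A

The distinguishing property — color is white OR weight = 4 — holds for all the 'Group A' cases and none of the 'Group B' cases.
[count: 3, color: green, weight: 4]: Group A (color is green, weight = 4).
[count: 8, color: yellow, weight: 15]: Group B (color is yellow, weight = 15).
[count: 2, color: white, weight: 2]: Group A (color is white, weight = 2).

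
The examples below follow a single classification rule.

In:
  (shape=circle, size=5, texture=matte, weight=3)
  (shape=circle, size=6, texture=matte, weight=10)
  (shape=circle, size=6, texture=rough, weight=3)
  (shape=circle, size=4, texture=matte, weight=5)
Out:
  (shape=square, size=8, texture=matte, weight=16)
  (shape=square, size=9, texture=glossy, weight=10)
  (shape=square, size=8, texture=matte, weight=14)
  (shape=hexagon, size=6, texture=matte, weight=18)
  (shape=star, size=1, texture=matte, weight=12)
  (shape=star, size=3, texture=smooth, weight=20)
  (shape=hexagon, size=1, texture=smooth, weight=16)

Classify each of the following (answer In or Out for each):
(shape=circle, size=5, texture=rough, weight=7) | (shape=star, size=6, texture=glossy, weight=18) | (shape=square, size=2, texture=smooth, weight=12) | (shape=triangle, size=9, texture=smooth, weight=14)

The classifier is using: shape is circle.

In, Out, Out, Out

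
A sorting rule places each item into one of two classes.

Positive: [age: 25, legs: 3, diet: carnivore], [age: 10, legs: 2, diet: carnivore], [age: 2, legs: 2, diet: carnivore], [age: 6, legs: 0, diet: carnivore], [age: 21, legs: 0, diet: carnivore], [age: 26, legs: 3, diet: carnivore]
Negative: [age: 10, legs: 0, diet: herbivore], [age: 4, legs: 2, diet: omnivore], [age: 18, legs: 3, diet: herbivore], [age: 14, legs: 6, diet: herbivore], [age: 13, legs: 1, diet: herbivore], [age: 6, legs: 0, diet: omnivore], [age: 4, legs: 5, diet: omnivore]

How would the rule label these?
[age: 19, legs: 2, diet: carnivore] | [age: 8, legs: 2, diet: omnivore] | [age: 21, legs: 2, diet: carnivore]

Positive, Negative, Positive

All 'Positive' examples share one property — diet is carnivore — and every 'Negative' example lacks it.
[age: 19, legs: 2, diet: carnivore]: diet is carnivore — passes, so Positive.
[age: 8, legs: 2, diet: omnivore]: diet is omnivore — fails this test, so Negative.
[age: 21, legs: 2, diet: carnivore]: diet is carnivore — passes, so Positive.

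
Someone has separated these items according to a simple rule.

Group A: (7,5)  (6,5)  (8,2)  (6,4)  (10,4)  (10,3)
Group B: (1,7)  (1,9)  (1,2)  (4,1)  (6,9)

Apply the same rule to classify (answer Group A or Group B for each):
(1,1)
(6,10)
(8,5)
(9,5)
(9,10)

The classifier is using: first > second AND sum ≥ 8.
(1,1): 1 = 1, 1+1 = 2 — doesn't qualify, so Group B. (6,10): 6 < 10, 6+10 = 16 — doesn't qualify, so Group B. (8,5): 8 > 5, 8+5 = 13 — satisfies this, so Group A. (9,5): 9 > 5, 9+5 = 14 — satisfies this, so Group A. (9,10): 9 < 10, 9+10 = 19 — doesn't qualify, so Group B.

Group B, Group B, Group A, Group A, Group B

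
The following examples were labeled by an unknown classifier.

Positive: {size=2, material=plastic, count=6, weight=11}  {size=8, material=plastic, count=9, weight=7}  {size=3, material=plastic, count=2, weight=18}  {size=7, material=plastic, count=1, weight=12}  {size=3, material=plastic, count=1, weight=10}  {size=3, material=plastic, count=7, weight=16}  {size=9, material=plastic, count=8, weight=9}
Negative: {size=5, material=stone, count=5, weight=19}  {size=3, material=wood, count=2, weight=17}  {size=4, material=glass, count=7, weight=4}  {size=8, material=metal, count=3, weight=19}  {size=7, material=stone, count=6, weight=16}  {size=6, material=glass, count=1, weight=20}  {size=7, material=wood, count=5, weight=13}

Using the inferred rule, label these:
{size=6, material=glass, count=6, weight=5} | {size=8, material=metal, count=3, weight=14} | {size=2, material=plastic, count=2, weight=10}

Negative, Negative, Positive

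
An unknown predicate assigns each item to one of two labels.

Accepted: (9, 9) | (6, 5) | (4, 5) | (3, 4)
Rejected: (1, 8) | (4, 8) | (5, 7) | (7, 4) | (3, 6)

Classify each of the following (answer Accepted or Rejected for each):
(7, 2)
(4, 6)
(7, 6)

Rejected, Rejected, Accepted

One predicate separates the groups cleanly: |first − second| ≤ 1.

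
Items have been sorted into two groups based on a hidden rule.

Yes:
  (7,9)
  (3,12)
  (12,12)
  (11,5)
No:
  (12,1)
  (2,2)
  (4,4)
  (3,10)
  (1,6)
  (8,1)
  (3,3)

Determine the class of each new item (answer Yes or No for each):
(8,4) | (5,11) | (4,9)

The pattern is that an item is 'Yes' exactly when: sum ≥ 15.
(8,4): 8+4 = 12 — doesn't match, so No. (5,11): 5+11 = 16 — satisfies this, so Yes. (4,9): 4+9 = 13 — doesn't match, so No.

No, Yes, No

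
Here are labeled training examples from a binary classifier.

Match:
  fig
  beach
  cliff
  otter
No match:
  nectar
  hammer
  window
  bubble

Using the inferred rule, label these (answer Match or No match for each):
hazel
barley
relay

The classifier is using: odd length.
hazel → length 5 → Match.
barley → length 6 → No match.
relay → length 5 → Match.

Match, No match, Match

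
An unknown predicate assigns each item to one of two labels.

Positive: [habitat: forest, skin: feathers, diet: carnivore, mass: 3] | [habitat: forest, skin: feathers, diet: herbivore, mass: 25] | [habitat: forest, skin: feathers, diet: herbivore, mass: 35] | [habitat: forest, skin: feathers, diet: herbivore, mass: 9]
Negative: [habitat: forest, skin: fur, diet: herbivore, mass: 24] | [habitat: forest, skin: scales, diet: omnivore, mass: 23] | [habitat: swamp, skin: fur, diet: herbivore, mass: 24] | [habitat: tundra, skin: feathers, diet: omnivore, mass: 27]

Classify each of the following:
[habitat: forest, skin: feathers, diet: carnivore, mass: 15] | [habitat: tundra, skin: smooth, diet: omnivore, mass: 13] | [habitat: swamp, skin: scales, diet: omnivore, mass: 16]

Positive, Negative, Negative

The classifier is using: skin is feathers AND habitat is forest.
[habitat: forest, skin: feathers, diet: carnivore, mass: 15] → skin is feathers, habitat is forest → Positive.
[habitat: tundra, skin: smooth, diet: omnivore, mass: 13] → skin is smooth, habitat is tundra → Negative.
[habitat: swamp, skin: scales, diet: omnivore, mass: 16] → skin is scales, habitat is swamp → Negative.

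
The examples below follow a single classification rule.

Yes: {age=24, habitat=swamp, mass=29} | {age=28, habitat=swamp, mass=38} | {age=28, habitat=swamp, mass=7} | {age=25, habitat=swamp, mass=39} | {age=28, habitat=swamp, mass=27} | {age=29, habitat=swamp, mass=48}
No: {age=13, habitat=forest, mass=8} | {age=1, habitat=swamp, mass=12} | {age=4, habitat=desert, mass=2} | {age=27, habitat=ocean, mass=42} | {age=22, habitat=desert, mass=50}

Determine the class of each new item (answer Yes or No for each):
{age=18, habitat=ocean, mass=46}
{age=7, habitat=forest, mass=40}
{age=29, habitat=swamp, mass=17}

The classifier is using: habitat is swamp AND age ≥ 4.

No, No, Yes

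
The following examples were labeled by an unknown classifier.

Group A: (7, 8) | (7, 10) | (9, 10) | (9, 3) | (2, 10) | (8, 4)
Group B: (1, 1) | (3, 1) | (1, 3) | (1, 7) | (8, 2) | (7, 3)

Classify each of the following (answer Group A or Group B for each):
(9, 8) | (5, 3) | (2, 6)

Group A, Group B, Group B

One predicate separates the groups cleanly: sum ≥ 12.
(9, 8) — 9+8 = 17, hence Group A. (5, 3) — 5+3 = 8, hence Group B. (2, 6) — 2+6 = 8, hence Group B.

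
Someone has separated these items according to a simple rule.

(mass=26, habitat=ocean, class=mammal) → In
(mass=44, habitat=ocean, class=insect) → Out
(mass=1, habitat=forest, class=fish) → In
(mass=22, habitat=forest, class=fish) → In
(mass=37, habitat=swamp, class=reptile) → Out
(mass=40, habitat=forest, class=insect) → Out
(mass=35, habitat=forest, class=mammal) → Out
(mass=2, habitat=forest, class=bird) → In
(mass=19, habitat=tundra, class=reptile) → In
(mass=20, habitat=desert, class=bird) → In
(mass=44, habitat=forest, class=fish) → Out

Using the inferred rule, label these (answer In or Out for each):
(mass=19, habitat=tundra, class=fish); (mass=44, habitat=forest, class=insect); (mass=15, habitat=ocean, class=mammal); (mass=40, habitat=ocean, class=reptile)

The pattern is that an item is 'In' exactly when: mass ≤ 26.
(mass=19, habitat=tundra, class=fish): In (mass = 19). (mass=44, habitat=forest, class=insect): Out (mass = 44). (mass=15, habitat=ocean, class=mammal): In (mass = 15). (mass=40, habitat=ocean, class=reptile): Out (mass = 40).

In, Out, In, Out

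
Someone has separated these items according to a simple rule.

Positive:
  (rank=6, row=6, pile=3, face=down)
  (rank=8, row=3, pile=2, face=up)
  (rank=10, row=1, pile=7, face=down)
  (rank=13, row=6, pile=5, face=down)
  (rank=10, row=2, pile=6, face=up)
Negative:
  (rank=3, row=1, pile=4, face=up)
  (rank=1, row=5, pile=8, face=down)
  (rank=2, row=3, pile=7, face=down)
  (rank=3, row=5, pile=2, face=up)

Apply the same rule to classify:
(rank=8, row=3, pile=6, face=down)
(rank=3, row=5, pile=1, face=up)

The classifier is using: rank ≥ 6.
(rank=8, row=3, pile=6, face=down): rank = 8 — passes, so Positive. (rank=3, row=5, pile=1, face=up): rank = 3 — doesn't qualify, so Negative.

Positive, Negative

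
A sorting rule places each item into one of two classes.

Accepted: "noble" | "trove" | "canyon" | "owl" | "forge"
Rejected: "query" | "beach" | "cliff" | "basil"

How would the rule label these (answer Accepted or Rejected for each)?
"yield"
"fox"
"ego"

Rejected, Accepted, Accepted

A rule that fits every label: contains 'o' — true of each 'Accepted' example, false of each 'Rejected' one.
Rejected: "yield", since no 'o'.
Accepted: "fox", since has 'o'.
Accepted: "ego", since has 'o'.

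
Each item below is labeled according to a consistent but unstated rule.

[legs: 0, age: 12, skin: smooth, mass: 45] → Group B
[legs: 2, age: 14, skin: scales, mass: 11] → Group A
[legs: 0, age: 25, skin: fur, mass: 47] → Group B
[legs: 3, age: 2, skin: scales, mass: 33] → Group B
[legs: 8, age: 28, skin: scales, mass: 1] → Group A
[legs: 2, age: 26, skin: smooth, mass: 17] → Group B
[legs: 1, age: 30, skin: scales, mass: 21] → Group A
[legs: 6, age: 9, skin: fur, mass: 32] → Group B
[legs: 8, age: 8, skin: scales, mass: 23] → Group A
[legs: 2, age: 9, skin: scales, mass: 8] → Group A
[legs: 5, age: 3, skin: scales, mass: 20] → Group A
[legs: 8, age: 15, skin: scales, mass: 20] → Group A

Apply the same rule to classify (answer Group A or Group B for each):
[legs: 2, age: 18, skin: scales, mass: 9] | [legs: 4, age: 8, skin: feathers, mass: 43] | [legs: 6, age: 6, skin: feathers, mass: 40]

Rule: skin is scales AND age ≥ 3. This holds for each 'Group A' example and fails for each 'Group B' one.
[legs: 2, age: 18, skin: scales, mass: 9] — skin is scales, age = 18, hence Group A.
[legs: 4, age: 8, skin: feathers, mass: 43] — skin is feathers, age = 8, hence Group B.
[legs: 6, age: 6, skin: feathers, mass: 40] — skin is feathers, age = 6, hence Group B.

Group A, Group B, Group B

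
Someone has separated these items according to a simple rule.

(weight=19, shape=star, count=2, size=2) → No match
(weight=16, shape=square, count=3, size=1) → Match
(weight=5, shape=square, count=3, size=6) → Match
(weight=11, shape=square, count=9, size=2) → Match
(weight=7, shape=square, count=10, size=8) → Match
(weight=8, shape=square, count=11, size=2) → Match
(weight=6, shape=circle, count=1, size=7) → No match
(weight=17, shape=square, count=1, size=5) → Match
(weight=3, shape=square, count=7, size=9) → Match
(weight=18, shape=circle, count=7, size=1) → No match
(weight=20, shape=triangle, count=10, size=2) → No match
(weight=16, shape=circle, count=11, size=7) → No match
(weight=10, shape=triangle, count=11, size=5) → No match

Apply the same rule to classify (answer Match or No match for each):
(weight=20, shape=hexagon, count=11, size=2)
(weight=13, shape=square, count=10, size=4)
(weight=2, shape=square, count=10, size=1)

The classifier is using: shape is square.
(weight=20, shape=hexagon, count=11, size=2): shape is hexagon — does not fit, so No match.
(weight=13, shape=square, count=10, size=4): shape is square — qualifies, so Match.
(weight=2, shape=square, count=10, size=1): shape is square — qualifies, so Match.

No match, Match, Match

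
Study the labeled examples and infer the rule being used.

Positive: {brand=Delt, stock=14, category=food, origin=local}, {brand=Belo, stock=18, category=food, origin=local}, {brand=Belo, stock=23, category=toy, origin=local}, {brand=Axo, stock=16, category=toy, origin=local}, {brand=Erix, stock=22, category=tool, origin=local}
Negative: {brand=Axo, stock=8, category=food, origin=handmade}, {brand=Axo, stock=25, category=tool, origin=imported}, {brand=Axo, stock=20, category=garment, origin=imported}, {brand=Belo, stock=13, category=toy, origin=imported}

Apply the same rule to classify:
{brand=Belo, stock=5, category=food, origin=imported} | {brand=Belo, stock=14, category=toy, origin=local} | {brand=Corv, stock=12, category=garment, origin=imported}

Negative, Positive, Negative

'Positive' ⟺ origin is local.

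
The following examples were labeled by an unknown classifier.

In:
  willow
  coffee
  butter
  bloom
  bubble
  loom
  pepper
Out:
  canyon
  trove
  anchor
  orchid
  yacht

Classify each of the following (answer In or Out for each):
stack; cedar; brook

Out, Out, In

All 'In' examples share one property — has a double letter — and every 'Out' example lacks it.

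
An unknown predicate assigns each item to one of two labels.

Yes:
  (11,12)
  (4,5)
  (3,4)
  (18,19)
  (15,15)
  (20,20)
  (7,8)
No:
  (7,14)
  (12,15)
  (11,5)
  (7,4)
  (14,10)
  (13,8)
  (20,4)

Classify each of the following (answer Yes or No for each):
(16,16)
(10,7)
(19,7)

Yes, No, No

Rule: |first − second| ≤ 1. This holds for each 'Yes' example and fails for each 'No' one.
(16,16): |16−16| = 0, fits → Yes.
(10,7): |10−7| = 3, does not pass → No.
(19,7): |19−7| = 12, does not pass → No.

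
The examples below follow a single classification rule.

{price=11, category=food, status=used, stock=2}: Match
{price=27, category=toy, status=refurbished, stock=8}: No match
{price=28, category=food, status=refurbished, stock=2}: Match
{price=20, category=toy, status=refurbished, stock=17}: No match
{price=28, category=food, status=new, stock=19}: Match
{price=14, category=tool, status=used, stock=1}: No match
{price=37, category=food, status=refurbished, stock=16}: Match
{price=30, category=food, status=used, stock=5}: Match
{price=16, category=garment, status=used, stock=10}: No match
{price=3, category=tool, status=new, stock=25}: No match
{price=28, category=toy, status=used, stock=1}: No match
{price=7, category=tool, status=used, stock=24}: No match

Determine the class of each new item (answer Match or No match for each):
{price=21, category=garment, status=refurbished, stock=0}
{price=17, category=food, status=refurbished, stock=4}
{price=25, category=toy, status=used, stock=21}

Looking at the examples, the only property every 'Match' case has and every 'No match' case lacks is: category is food.

No match, Match, No match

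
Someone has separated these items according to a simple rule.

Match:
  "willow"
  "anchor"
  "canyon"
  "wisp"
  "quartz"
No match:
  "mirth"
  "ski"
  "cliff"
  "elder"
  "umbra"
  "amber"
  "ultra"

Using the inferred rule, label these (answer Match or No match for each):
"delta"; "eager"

No match, No match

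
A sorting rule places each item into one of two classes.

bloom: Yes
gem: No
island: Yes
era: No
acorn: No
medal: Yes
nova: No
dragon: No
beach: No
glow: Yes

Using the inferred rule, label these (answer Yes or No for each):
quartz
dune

'Yes' ⟺ contains 'l'.
quartz — no 'l', hence No.
dune — no 'l', hence No.

No, No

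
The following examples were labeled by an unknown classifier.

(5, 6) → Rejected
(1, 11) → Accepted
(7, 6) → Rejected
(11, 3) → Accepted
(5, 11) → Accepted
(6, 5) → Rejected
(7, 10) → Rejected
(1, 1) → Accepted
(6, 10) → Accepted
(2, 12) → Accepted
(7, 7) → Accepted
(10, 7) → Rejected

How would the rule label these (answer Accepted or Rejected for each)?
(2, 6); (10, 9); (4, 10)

Looking at the examples, the only property every 'Accepted' case has and every 'Rejected' case lacks is: sum is even.
(2, 6) → 2+6 = 8 → Accepted. (10, 9) → 10+9 = 19 → Rejected. (4, 10) → 4+10 = 14 → Accepted.

Accepted, Rejected, Accepted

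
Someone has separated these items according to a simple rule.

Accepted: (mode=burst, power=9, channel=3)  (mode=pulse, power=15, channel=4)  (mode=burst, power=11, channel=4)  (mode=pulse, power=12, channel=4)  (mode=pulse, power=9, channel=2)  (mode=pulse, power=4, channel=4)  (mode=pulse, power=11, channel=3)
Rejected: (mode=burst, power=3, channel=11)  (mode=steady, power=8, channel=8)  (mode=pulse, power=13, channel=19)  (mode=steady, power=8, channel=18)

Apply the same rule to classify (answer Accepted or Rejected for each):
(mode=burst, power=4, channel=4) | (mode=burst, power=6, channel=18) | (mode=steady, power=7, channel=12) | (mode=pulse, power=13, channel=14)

'Accepted' ⟺ channel ≤ 4.
(mode=burst, power=4, channel=4) → channel = 4 → Accepted. (mode=burst, power=6, channel=18) → channel = 18 → Rejected. (mode=steady, power=7, channel=12) → channel = 12 → Rejected. (mode=pulse, power=13, channel=14) → channel = 14 → Rejected.

Accepted, Rejected, Rejected, Rejected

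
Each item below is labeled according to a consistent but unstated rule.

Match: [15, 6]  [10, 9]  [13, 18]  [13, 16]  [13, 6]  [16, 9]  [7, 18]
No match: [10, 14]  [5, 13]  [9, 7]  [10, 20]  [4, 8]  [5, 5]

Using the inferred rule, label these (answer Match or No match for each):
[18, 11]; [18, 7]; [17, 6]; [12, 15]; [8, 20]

'Match' ⟺ sum is odd.
[18, 11] → 18+11 = 29 → Match. [18, 7] → 18+7 = 25 → Match. [17, 6] → 17+6 = 23 → Match. [12, 15] → 12+15 = 27 → Match. [8, 20] → 8+20 = 28 → No match.

Match, Match, Match, Match, No match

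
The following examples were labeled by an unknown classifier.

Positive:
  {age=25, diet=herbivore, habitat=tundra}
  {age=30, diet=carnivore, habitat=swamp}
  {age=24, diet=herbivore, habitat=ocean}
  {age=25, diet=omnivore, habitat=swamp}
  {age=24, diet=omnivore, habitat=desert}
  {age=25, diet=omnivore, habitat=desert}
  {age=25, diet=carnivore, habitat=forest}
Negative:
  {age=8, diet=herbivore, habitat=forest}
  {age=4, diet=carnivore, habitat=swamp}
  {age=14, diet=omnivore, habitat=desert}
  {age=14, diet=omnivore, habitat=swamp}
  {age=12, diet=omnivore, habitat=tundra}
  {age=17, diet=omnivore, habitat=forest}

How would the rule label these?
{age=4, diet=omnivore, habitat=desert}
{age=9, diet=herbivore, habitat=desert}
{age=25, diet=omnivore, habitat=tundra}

Negative, Negative, Positive

The pattern is that an item is 'Positive' exactly when: age ≥ 24.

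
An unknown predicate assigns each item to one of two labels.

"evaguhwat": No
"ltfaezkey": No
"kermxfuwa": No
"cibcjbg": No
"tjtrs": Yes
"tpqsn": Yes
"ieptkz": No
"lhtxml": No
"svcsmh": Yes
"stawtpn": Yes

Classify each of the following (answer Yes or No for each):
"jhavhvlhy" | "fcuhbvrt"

No, No

One predicate separates the groups cleanly: contains 's'.
"jhavhvlhy": no 's', fails this test → No. "fcuhbvrt": no 's', fails this test → No.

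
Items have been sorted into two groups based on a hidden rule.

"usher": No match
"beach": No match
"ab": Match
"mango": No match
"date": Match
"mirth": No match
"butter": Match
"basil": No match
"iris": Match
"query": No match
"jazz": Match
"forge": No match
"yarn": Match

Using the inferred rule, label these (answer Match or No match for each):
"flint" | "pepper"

No match, Match

The distinguishing property — even length — holds for all the 'Match' cases and none of the 'No match' cases.
"flint": No match (length 5).
"pepper": Match (length 6).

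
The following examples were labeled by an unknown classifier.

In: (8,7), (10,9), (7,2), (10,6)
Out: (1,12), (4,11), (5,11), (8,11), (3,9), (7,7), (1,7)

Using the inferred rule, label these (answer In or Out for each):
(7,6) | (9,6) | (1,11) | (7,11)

The distinguishing property — first > second — holds for all the 'In' cases and none of the 'Out' cases.

In, In, Out, Out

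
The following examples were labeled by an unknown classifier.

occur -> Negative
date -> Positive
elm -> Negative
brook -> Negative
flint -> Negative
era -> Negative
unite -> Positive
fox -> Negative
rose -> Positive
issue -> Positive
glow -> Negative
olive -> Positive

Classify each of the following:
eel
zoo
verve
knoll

The pattern is that an item is 'Positive' exactly when: ends with 'e'.
eel: ends with 'l', doesn't match → Negative. zoo: ends with 'o', doesn't match → Negative. verve: ends with 'e', matches → Positive. knoll: ends with 'l', doesn't match → Negative.

Negative, Negative, Positive, Negative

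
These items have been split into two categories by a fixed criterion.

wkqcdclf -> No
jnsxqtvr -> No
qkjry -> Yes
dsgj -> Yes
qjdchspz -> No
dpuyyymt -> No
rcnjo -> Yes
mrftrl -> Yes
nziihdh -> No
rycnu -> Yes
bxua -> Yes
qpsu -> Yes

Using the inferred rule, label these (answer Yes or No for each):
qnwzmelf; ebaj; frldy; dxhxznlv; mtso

The classifier is using: length ≤ 6.
qnwzmelf: length 8 — does not fit, so No.
ebaj: length 4 — has this property, so Yes.
frldy: length 5 — has this property, so Yes.
dxhxznlv: length 8 — does not fit, so No.
mtso: length 4 — has this property, so Yes.

No, Yes, Yes, No, Yes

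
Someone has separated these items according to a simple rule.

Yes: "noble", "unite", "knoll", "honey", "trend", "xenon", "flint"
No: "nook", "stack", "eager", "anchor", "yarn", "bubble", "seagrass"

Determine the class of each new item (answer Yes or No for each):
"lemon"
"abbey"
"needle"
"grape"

Yes, No, No, No

A rule that fits every label: odd length AND contains 'n' — true of each 'Yes' example, false of each 'No' one.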